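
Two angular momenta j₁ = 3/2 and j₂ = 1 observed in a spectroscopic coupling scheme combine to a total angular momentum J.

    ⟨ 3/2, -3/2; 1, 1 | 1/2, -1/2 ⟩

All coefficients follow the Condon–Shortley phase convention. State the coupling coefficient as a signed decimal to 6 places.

+√(1/2) ≈ +0.707107

√[2·2!1!0!/4! · 0!3!2!0!0!1!] = √(2)
  +(−1)^2/∏(2,0,1,0,0,0)! = 1/2  (running 1/2)
⟨..|..⟩ = √(2)·(1/2) = +0.707107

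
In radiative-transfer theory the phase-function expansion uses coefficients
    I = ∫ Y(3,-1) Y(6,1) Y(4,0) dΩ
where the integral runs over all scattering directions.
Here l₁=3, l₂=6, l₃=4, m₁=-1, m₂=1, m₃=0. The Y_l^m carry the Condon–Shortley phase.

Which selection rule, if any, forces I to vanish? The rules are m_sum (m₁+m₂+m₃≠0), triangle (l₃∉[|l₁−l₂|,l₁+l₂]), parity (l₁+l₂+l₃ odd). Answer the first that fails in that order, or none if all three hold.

azimuthal sum: -1 + 1 + 0 = 0  ✓
3 ≤ 4 ≤ 9 (triangle on l)  ✓
L = 3 + 6 + 4 = 13 (odd)  ✗

parity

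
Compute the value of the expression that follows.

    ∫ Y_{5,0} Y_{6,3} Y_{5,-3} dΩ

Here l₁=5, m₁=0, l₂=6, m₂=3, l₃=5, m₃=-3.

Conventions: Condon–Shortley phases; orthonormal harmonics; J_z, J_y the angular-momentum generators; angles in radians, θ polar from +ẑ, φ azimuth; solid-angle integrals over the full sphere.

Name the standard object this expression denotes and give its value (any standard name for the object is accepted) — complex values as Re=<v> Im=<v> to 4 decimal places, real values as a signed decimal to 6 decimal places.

This is a Gaunt coefficient — the integral of a triple product of spherical harmonics over the sphere.
Checks pass: Σm=0; 16 even; l₃=5∈[1,11].
(2·5+1)(2·6+1)(2·5+1) = 1573
Δ: 6! 4! 6! / 17! → 1/28588560
sum: t=1:−1/345600 t=2:+1/13824 t=3:−1/5184 t=4:+1/13824 t=5:−1/345600 = -7/129600
3j²(5 6 5; 0 0 0) = Δ·Π!·Σ² = 80/7293  (sign +1)
sum: t=3:−1/103680 t=4:+1/34560 t=5:−1/138240 = 1/82944
3j²(5 6 5; 0 3 -3) = Δ·Π!·Σ² = 125/9724  (sign +1)
combine: 4πI² = 1573·80/7293·125/9724 = 2500/11271
take √, sign +1: I = 0.13285682

Gaunt coefficient, +0.132857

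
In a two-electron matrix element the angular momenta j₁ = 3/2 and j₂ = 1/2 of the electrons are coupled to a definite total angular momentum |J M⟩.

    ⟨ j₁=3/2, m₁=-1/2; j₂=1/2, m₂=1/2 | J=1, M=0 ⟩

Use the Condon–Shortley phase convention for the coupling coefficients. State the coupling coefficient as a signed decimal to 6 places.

√[3·1!2!0!/4! · 1!2!1!0!1!1!] = √(1/2)
  +(−1)^1/∏(1,0,1,0,1,0)! = -1  (running -1)
⟨..|..⟩ = √(1/2)·(-1) = -0.707107

-0.707107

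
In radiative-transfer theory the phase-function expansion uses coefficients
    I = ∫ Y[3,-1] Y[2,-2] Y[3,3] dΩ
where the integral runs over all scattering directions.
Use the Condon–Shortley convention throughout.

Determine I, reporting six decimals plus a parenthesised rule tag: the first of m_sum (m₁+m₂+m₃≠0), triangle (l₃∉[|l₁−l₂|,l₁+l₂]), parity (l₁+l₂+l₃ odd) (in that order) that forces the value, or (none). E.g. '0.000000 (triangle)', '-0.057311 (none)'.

0.132981 (none)

m-sum 0 ✓  L=8 even ✓  1≤3≤5 ✓
Π(2lᵢ+1) = 7×5×7 = 245
triangle coeff Δ(3,2,3) = 1/3780
Σ_t [0,2]: t=0:+1/24 t=1:−1/4 t=2:+1/24 = -1/6
(3j)²=4/105 [(3 2 3; 0 0 0)], sign=+1
Σ_t [0,0]: t=0:+1/96 = 1/96
(3j)²=1/42 [(3 2 3; -1 -2 3)], sign=+1
⇒ 4πI² = 2/9
I = (+1)√(2/9/(4π)) = 0.13298076
No selection rule forces the value: the integral is nonzero (none).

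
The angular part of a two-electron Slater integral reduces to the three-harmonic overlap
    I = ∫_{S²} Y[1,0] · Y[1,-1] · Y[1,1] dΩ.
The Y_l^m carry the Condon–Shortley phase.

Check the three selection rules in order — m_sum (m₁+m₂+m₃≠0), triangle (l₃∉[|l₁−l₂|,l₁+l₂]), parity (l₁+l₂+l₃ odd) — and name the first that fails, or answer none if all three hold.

azimuthal sum: 0 − 1 + 1 = 0  ✓
0 ≤ 1 ≤ 2 (triangle on l)  ✓
L = 1 + 1 + 1 = 3 (odd)  ✗

parity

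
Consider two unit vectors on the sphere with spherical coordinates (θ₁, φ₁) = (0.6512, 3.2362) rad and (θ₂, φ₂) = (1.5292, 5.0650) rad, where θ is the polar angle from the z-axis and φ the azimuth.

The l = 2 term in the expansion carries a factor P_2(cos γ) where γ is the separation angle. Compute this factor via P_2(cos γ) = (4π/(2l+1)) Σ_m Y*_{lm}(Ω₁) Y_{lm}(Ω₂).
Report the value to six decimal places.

-0.477875

Expand P_2 via completeness: Σ_{m} conj(Y_{2,m}) at Ω₁ times Y_{2,m} at Ω₂ —
  m=-2: (+0.139387+0.026693i) × (-0.293627+0.249951i) = -0.047600+0.027002i  (running Σ = -0.047600+0.027002i)
  m=-1: (-0.370779-0.035183i) × (+0.011085+0.030123i) = -0.003050-0.011559i  (running Σ = -0.050650+0.015443i)
  m=0: (+0.283152-0.000000i) × (-0.313755+0.000000i) = -0.088840+0.000000i  (running Σ = -0.139490+0.015443i)
  m=1: (+0.370779-0.035183i) × (-0.011085+0.030123i) = -0.003050+0.011559i  (running Σ = -0.142541+0.027002i)
  m=2: (+0.139387-0.026693i) × (-0.293627-0.249951i) = -0.047600-0.027002i  (running Σ = -0.190140+0.000000i)
Total Σ_m = -0.190140+0.000000i. Multiply by 2.513274: -0.477875+0.000000i. P_2(cos γ) = -0.477875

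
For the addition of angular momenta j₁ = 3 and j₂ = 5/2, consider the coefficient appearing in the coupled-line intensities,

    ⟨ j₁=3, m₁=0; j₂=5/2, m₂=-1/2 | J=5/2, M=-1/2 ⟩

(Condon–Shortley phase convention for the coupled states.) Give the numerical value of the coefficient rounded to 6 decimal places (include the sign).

√[6·3!3!2!/9! · 3!3!2!3!2!3!] = √(216/35)
  +(−1)^0/∏(0,3,3,2,0,0)! = 1/72  (running 1/72)
  +(−1)^1/∏(1,2,2,1,1,1)! = -1/4  (running -17/72)
  +(−1)^2/∏(2,1,1,0,2,2)! = 1/8  (running -1/9)
⟨..|..⟩ = √(216/35)·(-1/9) = -0.276026

-0.276026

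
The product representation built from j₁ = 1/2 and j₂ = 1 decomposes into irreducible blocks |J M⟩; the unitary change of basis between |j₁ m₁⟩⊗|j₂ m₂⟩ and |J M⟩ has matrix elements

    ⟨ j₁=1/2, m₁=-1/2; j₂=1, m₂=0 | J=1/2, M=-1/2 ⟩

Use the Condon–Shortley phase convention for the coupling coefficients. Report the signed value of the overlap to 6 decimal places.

-0.577350  (= −√(1/3))

triangle: 1!*0!*1!/3! = 1/6
(j±m)!: 0!*1!*1!*1!*0!*1! = 1
prefactor² = (2J+1)*Δ*N² = 1/3
  k=1: −1/(1!*0!*0!*0!*0!*1!) = -1
Σ = -1  ⇒  CG² = 1/3*(-1)² = 1/3
CG = −√(1/3) = -0.577350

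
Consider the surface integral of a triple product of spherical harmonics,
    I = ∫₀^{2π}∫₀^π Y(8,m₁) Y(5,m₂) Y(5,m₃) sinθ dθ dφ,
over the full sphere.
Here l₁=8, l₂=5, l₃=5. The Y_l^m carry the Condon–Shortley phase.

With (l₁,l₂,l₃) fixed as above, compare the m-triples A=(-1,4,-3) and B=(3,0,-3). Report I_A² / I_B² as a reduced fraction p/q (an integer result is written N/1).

Same 8,5,5: normalisation and zero-m 3j drop out of the ratio.
A: Δ: 8! 8! 2! / 19! → 1/37413090; sum: t=7:−1/14515200 t=8:+1/203212800 = -13/203212800; 3j²(8 5 5; -1 4 -3) = Δ·Π!·Σ² = 104/17765  (sign -1)
B: Δ: 8! 8! 2! / 19! → 1/37413090; sum: t=3:−1/2073600 t=4:+1/2903040 t=5:−1/58060800 = -1/6451200; 3j²(8 5 5; 3 0 -3) = Δ·Π!·Σ² = 15/4199  (sign -1)
I_A²/I_B² = (104/17765)/(15/4199) = 1352/825

1352/825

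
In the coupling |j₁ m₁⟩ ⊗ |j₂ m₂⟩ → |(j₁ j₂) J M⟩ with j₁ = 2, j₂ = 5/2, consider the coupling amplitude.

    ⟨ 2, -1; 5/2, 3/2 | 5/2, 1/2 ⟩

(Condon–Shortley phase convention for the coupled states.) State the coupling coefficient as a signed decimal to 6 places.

√[6·2!2!3!/8! · 1!3!4!1!3!2!] = √(216/35)
  +(−1)^1/∏(1,1,2,3,0,0)! = -1/12  (running -1/12)
  +(−1)^2/∏(2,0,1,2,1,1)! = 1/4  (running 1/6)
⟨..|..⟩ = √(216/35)·(1/6) = +0.414039

+0.414039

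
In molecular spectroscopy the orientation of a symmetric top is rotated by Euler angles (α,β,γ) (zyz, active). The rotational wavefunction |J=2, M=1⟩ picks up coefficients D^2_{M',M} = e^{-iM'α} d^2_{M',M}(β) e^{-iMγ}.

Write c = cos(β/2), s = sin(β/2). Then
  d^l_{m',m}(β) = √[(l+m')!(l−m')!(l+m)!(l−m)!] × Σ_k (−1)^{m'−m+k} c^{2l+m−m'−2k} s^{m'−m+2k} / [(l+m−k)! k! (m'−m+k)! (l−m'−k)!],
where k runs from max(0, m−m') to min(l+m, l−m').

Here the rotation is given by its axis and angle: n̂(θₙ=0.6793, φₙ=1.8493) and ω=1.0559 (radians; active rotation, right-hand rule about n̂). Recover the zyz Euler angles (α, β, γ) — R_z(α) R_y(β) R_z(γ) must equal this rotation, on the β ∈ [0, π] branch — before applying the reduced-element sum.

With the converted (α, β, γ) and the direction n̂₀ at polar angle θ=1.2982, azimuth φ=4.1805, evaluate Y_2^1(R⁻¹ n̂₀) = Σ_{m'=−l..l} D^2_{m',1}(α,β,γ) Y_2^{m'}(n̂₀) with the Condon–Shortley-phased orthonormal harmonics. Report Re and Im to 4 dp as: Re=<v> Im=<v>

Axis–angle → zyz. n̂ = (sinθₙcosφₙ, sinθₙsinφₙ, cosθₙ) = (-0.172716, +0.604041, +0.778013), ω = 1.0559.
R = I cosω + sinω [n̂]ₓ + (1−cosω) n̂n̂ᵀ gives
  R = [+0.507585, -0.730091, +0.457520; +0.624186, +0.677634, +0.388849; -0.593926, +0.088204, +0.799670]
β = atan2(√(R₁₃²+R₂₃²), R₃₃) = 0.644051; α = atan2(R₂₃, R₁₃) mod 2π = 0.704439; γ = atan2(R₃₂, −R₃₁) mod 2π = 0.147432
Need the full column D^2_{m',1} for m'=−2..2 at α=0.7044, β=0.6441, γ=0.1474.
cos(β/2)=0.948596, sin(β/2)=0.316489
d^2_{-2,1}: single k=3 term ⇒ +0.060143;  D = +0.018310+0.057288i
d^2_{-1,1}: k∈[2..3] ⇒ +0.270396 -0.010033 = +0.260363;  D = +0.221007+0.137641i
d^2_{0,1}: k∈[1..2] ⇒ +0.661726 -0.073660 = +0.588066;  D = +0.581686-0.086386i
d^2_{1,1}: k∈[0..1] ⇒ +0.809703 -0.270396 = +0.539307;  D = +0.355174-0.405836i
d^2_{2,1}: single k=0 term ⇒ -0.540297;  D = -0.007826+0.540240i
Y_2^{m'}(θ=1.2982,φ=4.1805) and Σ D·Y over m':
  (+0.0183+0.0573i)·(-0.1740-0.3132i)  (+0.2210+0.1376i)·(-0.1016+0.1726i)  (+0.5817-0.0864i)·(-0.2468+0.0000i)  (+0.3552-0.4058i)·(+0.1016+0.1726i)  (-0.0078+0.5402i)·(-0.1740+0.3132i)
Y_2^1(R⁻¹ n̂) = -0.236718-0.046556i

Re=-0.2367 Im=-0.0466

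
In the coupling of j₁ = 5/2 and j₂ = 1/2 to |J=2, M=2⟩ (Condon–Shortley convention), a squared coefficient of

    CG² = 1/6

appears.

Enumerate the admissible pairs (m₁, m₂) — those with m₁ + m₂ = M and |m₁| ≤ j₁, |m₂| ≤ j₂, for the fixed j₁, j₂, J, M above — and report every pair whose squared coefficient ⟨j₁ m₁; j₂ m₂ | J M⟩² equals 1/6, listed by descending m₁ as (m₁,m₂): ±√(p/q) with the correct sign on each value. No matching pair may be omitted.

(3/2,1/2): −√(1/6)

Admissible pairs with m₁+m₂ = M = 2: (3/2,1/2), (5/2,-1/2)
  (m₁,m₂)=(5/2,-1/2): CG² = 5/6, CG = +√(5/6)
  (m₁,m₂)=(3/2,1/2): CG² = 1/6, CG = −√(1/6)   ← matches the target
Pairs with CG² = 1/6: (3/2,1/2): −√(1/6)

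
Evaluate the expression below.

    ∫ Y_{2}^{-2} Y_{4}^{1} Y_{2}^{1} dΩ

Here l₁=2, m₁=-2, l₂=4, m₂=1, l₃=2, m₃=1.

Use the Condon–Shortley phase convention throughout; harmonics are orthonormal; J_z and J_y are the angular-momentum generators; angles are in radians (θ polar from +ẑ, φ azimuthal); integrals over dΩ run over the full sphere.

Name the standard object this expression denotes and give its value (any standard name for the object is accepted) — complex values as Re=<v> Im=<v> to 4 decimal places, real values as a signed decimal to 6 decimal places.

Gaunt coefficient, -0.090112

This is a Gaunt coefficient — the integral of a triple product of spherical harmonics over the sphere.
Rules hold: Σm=0, L=8 even, 2≤2≤6.
N = 5·9·5 = 225
Δ = 4!·0!·4!/9! = 1/630
Racah Σ t=2..2: t=2:+1/16 = 1/16
⇒ 3j(2 4 2; 0 0 0)² = 2/35, sgn +1
Racah Σ t=4..4: t=4:+1/144 = 1/144
⇒ 3j(2 4 2; -2 1 1)² = 1/126, sgn -1
4πI² = N·(3j₀)²·(3jₘ)² = 5/49
I = -1·√(0.102041/4π) = -0.09011188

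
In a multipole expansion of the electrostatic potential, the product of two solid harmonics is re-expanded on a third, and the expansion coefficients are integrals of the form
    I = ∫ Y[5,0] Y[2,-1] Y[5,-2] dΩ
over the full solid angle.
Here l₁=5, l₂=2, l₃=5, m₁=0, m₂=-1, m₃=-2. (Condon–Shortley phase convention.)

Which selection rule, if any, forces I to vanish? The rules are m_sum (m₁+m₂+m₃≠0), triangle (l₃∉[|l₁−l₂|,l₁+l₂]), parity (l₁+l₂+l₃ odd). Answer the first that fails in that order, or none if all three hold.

Σmᵢ = -3  ✗
l₃∈[|l₁−l₂|,l₁+l₂]=[3,7], have l₃=5
Σlᵢ = 12 ⇒ even

m_sum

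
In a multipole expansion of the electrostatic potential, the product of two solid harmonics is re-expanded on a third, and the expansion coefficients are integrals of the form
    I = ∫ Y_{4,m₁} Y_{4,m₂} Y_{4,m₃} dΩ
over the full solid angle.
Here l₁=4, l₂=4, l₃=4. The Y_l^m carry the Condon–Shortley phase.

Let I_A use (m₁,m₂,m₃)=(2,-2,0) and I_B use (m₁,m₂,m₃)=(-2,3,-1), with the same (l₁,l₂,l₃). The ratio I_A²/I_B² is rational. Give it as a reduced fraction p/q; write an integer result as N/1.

Same 4,4,4: normalisation and zero-m 3j drop out of the ratio.
A: Δ: 4! 4! 4! / 13! → 1/450450; sum: t=0:+1/384 t=1:−1/216 t=2:+1/2304 = -11/6912; 3j²(4 4 4; 2 -2 0) = Δ·Π!·Σ² = 11/1638  (sign -1)
B: Δ: 4! 4! 4! / 13! → 1/450450; sum: t=3:−1/864 t=4:+1/576 = 1/1728; 3j²(4 4 4; -2 3 -1) = Δ·Π!·Σ² = 5/1287  (sign -1)
I_A²/I_B² = (11/1638)/(5/1287) = 121/70

121/70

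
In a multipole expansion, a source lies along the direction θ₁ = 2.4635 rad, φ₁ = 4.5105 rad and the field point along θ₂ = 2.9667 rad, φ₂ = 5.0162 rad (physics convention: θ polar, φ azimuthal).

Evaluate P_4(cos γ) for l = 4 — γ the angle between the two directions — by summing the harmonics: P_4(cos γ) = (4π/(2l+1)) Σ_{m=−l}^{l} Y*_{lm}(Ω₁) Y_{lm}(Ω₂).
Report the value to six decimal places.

Term-by-term m-sum for l=4 (normalisation 4π/9 = 1.396263):
  m=-4: (0.04737 - 0.04952j) × (0.00014 - 0.00038j) = -0.00001 - 0.00003j  (running Σ = -0.00001 - 0.00003j)
  m=-3: (-0.13699 - 0.19782j) × (0.00513 + 0.00398j) = 0.00008 - 0.00156j  (running Σ = 0.00007 - 0.00159j)
  m=-2: (-0.39287 + 0.16785j) × (-0.04813 + 0.03347j) = 0.01329 - 0.02123j  (running Σ = 0.01336 - 0.02281j)
  m=-1: (0.05772 + 0.28198j) × (-0.09186 - 0.29301j) = 0.07732 - 0.04281j  (running Σ = 0.09068 - 0.06563j)
  m=0: (-0.24550 + 0.00000j) × (0.72156 + 0.00000j) = -0.17714 + 0.00000j  (running Σ = -0.08646 - 0.06563j)
  m=1: (-0.05772 + 0.28198j) × (0.09186 - 0.29301j) = 0.07732 + 0.04281j  (running Σ = -0.00914 - 0.02281j)
  m=2: (-0.39287 - 0.16785j) × (-0.04813 - 0.03347j) = 0.01329 + 0.02123j  (running Σ = 0.00415 - 0.00159j)
  m=3: (0.13699 - 0.19782j) × (-0.00513 + 0.00398j) = 0.00008 + 0.00156j  (running Σ = 0.00424 - 0.00003j)
  m=4: (0.04737 + 0.04952j) × (0.00014 + 0.00038j) = -0.00001 + 0.00003j  (running Σ = 0.00422 + 0.00000j)
Σ over m = 0.00422 + 0.00000j; ×(4π/9) → 0.00590 + 0.00000j. Real part: 0.005899

0.005899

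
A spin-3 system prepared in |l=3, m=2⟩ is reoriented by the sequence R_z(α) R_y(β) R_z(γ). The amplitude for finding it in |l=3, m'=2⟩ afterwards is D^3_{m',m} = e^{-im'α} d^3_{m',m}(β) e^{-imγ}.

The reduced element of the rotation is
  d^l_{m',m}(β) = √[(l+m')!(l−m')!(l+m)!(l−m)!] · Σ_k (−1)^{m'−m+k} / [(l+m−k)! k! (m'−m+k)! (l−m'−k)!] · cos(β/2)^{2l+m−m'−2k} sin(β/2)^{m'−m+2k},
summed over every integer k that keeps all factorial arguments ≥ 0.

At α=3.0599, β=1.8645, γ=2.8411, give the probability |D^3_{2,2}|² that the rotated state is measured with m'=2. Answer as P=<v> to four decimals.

P=0.1311

D^3_{2,2}(3.0599,1.8645,2.8411) = e^{-i·2·3.0599}·d^3_{2,2}(1.8645)·e^{-i·2·2.8411}. Compute d first:
With c≡cos(β/2)=0.596029 and s≡sin(β/2)=0.802963, N=[120·1·120·1]^{1/2}=120.000000
k∈{0,1} keeps every argument non-negative
  k=0: (−1)^0·120.0000/(120)·0.5960^6·0.8030^0 = +0.044834
  k=1: (−1)^1·120.0000/(24)·0.5960^4·0.8030^2 = -0.406846
d^3_{2,2}(1.8645) = +0.044834 -0.406846 = -0.362013
|D^3_{2,2}|² = |d^3_{2,2}(β)|² = (-0.362013)² = 0.131053 (the z-rotation phases have unit modulus)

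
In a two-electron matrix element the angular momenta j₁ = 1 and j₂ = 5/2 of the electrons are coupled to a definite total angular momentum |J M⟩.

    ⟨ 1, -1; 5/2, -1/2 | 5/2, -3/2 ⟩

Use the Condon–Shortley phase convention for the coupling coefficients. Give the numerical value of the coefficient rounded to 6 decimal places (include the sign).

-0.676123  (= −√(16/35))

√[6·1!1!4!/7! · 0!2!2!3!1!4!] = √(576/35)
  +(−1)^1/∏(1,0,1,1,0,3)! = -1/6  (running -1/6)
⟨..|..⟩ = √(576/35)·(-1/6) = -0.676123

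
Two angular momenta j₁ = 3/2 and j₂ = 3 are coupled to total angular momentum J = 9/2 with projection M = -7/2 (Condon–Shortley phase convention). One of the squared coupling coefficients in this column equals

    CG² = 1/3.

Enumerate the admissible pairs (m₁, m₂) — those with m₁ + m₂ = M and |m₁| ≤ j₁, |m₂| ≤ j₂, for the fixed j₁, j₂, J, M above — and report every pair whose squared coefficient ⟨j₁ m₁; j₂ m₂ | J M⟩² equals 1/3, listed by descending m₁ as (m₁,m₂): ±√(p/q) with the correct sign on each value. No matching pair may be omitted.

Admissible pairs with m₁+m₂ = M = -7/2: (-3/2,-2), (-1/2,-3)
  (m₁,m₂)=(-1/2,-3): CG² = 1/3, CG = +√(1/3)   ← matches the target
  (m₁,m₂)=(-3/2,-2): CG² = 2/3, CG = +√(2/3)
Pairs with CG² = 1/3: (-1/2,-3): +√(1/3)

(-1/2,-3): +√(1/3)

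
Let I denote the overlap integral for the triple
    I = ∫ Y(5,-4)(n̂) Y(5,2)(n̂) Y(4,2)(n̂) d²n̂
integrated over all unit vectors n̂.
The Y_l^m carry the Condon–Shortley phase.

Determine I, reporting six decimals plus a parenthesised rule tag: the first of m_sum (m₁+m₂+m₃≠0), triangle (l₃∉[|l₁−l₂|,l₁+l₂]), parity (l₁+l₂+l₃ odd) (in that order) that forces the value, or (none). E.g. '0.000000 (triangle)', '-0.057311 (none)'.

Checks pass: Σm=0; 14 even; l₃=4∈[0,10].
(2·5+1)(2·5+1)(2·4+1) = 1089
Δ: 6! 4! 4! / 15! → 1/3153150
sum: t=1:−1/69120 t=2:+1/1728 t=3:−1/576 t=4:+1/1728 t=5:−1/69120 = -7/11520
3j²(5 5 4; 0 0 0) = Δ·Π!·Σ² = 2/143  (sign -1)
sum: t=5:−1/11520 t=6:+1/25920 = -1/20736
3j²(5 5 4; -4 2 2) = Δ·Π!·Σ² = 5/429  (sign -1)
combine: 4πI² = 1089·2/143·5/429 = 30/169
take √, sign +1: I = 0.11885360
No selection rule forces the value: the integral is nonzero (none).

0.118854 (none)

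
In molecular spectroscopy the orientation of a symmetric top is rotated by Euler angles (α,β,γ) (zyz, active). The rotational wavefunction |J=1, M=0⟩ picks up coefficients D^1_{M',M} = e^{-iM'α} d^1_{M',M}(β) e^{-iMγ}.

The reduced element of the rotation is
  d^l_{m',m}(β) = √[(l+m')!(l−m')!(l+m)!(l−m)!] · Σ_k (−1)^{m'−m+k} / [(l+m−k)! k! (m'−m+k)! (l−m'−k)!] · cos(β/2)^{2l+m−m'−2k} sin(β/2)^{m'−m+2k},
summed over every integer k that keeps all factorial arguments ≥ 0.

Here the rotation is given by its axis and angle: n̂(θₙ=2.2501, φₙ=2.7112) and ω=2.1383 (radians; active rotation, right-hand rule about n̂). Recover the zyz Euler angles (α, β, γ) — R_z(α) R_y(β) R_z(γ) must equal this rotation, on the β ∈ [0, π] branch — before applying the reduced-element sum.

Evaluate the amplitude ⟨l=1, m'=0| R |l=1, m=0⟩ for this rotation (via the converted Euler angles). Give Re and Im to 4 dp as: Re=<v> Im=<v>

Re=0.0693 Im=0.0000

Axis–angle → zyz. n̂ = (sinθₙcosφₙ, sinθₙsinφₙ, cosθₙ) = (-0.707057, +0.324607, -0.628251), ω = 2.1383.
R = I cosω + sinω [n̂]ₓ + (1−cosω) n̂n̂ᵀ gives
  R = [+0.231128, +0.176883, +0.956709; -0.882658, -0.375519, +0.282667; +0.409262, -0.909779, +0.069334]
β = atan2(√(R₁₃²+R₂₃²), R₃₃) = 1.501407; α = atan2(R₂₃, R₁₃) mod 2π = 0.287284; γ = atan2(R₃₂, −R₃₁) mod 2π = 4.289662
Split into d^1_{0,0}(β=1.5014) × two z-phases.
c=cos(1.501407/2)=0.731209, s=sin(1.501407/2)=0.682153; N=√[1·1·1·1]=1.000000
k∈{0,1} keeps every argument non-negative
  k=0: (−1)^0·1.0000/(1)·0.7312^2·0.6822^0 = +0.534667
  k=1: (−1)^1·1.0000/(1)·0.7312^0·0.6822^2 = -0.465333
d^1_{0,0}(1.5014) = +0.534667 -0.465333 = +0.069334
Attach z-rotation phases: D = e^{-i(0)(0.2873)}·(+0.069334)·e^{-i(0)(4.2897)} = +0.069334+0.000000i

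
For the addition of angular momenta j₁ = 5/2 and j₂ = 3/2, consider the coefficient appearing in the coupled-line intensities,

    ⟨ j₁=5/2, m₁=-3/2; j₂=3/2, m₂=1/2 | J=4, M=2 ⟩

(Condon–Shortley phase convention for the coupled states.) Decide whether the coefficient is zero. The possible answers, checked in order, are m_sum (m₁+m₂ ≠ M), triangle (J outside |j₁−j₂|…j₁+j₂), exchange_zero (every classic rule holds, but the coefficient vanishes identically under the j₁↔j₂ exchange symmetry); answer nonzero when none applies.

m-sum: m₁+m₂ = -3/2+1/2 = -1, M = 2  ✗ ⇒ coefficient is 0

m_sum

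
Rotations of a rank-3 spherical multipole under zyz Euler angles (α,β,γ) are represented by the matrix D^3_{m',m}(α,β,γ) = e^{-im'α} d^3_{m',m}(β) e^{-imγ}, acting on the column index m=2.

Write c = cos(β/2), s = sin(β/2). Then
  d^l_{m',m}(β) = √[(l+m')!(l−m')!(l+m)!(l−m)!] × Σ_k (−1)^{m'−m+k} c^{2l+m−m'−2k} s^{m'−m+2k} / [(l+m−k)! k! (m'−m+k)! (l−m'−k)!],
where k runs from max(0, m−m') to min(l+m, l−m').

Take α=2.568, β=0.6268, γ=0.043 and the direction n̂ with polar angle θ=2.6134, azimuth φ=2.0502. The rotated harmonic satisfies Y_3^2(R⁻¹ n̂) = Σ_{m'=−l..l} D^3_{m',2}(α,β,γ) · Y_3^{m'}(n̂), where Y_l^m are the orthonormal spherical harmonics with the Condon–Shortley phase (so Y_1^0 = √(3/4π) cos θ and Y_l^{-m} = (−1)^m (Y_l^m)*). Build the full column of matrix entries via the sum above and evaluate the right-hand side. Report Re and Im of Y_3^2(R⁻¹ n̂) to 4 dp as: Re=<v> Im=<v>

Re=-0.2896 Im=0.2201

Need the full column D^3_{m',2} for m'=−3..3 at α=2.5680, β=0.6268, γ=0.0430.
cos(β/2)=0.951291, sin(β/2)=0.308295
d^3_{-3,2}: single k=5 term ⇒ +0.006490;  D = +0.001517+0.006310i
d^3_{-2,2}: k∈[4..5] ⇒ +0.040875 -0.000859 = +0.040017;  D = +0.013255-0.037758i
d^3_{-1,2}: k∈[3..4] ⇒ +0.159540 -0.008378 = +0.151162;  D = -0.119454+0.092631i
d^3_{0,2}: k∈[2..3] ⇒ +0.426330 -0.044777 = +0.381554;  D = +0.380144-0.032773i
d^3_{1,2}: k∈[1..2] ⇒ +0.759509 -0.159540 = +0.599969;  D = -0.530051-0.281086i
d^3_{2,2}: k∈[0..1] ⇒ +0.741105 -0.389185 = +0.351921;  D = +0.171680+0.307204i
d^3_{3,2}: single k=0 term ⇒ -0.588313;  D = -0.037616+0.587109i
Y_3^{m'}(θ=2.6134,φ=2.0502) and Σ D·Y over m':
  (+0.0015+0.0063i)·(+0.0529+0.0071i)  (+0.0133-0.0378i)·(+0.1288-0.1835i)  (-0.1195+0.0926i)·(-0.2051-0.3945i)  (+0.3801-0.0328i)·(-0.2353+0.0000i)  (-0.5301-0.2811i)·(+0.2051-0.3945i)  (+0.1717+0.3072i)·(+0.1288+0.1835i)  (-0.0376+0.5871i)·(-0.0529+0.0071i)
Y_3^2(R⁻¹ n̂) = -0.289617+0.220089i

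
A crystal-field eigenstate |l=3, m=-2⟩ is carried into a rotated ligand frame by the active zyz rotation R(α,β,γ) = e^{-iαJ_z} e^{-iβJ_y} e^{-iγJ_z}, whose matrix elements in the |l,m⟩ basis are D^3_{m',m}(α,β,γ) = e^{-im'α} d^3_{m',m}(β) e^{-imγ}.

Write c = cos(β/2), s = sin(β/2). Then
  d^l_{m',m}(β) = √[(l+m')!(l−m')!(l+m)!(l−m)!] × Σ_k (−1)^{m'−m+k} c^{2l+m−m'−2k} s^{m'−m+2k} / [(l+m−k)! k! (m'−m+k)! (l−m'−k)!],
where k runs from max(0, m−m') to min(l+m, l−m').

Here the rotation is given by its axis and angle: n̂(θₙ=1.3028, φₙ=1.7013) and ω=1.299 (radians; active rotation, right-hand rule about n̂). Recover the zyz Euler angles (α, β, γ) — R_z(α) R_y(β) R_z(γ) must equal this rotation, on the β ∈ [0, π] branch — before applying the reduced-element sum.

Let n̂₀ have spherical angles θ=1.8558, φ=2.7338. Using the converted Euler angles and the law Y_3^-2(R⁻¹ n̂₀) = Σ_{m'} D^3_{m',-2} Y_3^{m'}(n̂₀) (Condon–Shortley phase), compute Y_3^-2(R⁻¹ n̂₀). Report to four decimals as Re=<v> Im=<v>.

Axis–angle → zyz. n̂ = (sinθₙcosφₙ, sinθₙsinφₙ, cosθₙ) = (-0.125488, +0.956103, +0.264800), ω = 1.2990.
R = I cosω + sinω [n̂]ₓ + (1−cosω) n̂n̂ᵀ gives
  R = [+0.279982, -0.342849, +0.896697; +0.167309, +0.937186, +0.306089; -0.945314, +0.064326, +0.319757]
β = atan2(√(R₁₃²+R₂₃²), R₃₃) = 1.245323; α = atan2(R₂₃, R₁₃) mod 2π = 0.328950; γ = atan2(R₃₂, −R₃₁) mod 2π = 0.067943
Need the full column D^3_{m',-2} for m'=−3..3 at α=0.3290, β=1.2453, γ=0.0679.
cos(β/2)=0.812329, sin(β/2)=0.583199
d^3_{-3,-2}: single k=1 term ⇒ +0.505304;  D = +0.218907+0.455425i
d^3_{-2,-2}: k∈[0..1] ⇒ +0.287337 -0.740512 = -0.453175;  D = -0.317744-0.323119i
d^3_{-1,-2}: k∈[0..1] ⇒ -0.652344 +0.672477 = +0.020132;  D = +0.017996+0.009025i
d^3_{0,-2}: k∈[0..1] ⇒ +0.811190 -0.418112 = +0.393078;  D = +0.389454+0.053249i
d^3_{1,-2}: k∈[0..1] ⇒ -0.672477 +0.173307 = -0.499169;  D = -0.489895+0.095774i
d^3_{2,-2}: k∈[0..1] ⇒ +0.381682 -0.039346 = +0.342336;  D = +0.296743-0.170698i
d^3_{3,-2}: single k=0 term ⇒ -0.134243;  D = -0.088501+0.100940i
Y_3^{m'}(θ=1.8558,φ=2.7338) and Σ D·Y over m':
  (+0.2189+0.4554i)·(-0.1255-0.3467i)  (-0.3177-0.3231i)·(-0.1814-0.1927i)  (+0.0180+0.0090i)·(+0.1722+0.0744i)  (+0.3895+0.0532i)·(+0.2733+0.0000i)  (-0.4899+0.0958i)·(-0.1722+0.0744i)  (+0.2967-0.1707i)·(-0.1814+0.1927i)  (-0.0885+0.1009i)·(+0.1255-0.3467i)
Y_3^-2(R⁻¹ n̂) = +0.314833+0.082771i

Re=0.3148 Im=0.0828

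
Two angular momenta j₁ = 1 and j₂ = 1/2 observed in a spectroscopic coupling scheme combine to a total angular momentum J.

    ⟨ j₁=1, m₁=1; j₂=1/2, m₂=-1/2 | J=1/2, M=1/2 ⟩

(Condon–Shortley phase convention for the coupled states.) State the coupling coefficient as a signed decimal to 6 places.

triangle: 1!*1!*0!/3! = 1/6
(j±m)!: 2!*0!*0!*1!*1!*0! = 2
prefactor² = (2J+1)*Δ*N² = 2/3
  k=0: +1/(0!*1!*0!*0!*1!*0!) = 1
Σ = 1  ⇒  CG² = 2/3*1² = 2/3
CG = +√(2/3) = +0.816497

+√(2/3) = +0.816497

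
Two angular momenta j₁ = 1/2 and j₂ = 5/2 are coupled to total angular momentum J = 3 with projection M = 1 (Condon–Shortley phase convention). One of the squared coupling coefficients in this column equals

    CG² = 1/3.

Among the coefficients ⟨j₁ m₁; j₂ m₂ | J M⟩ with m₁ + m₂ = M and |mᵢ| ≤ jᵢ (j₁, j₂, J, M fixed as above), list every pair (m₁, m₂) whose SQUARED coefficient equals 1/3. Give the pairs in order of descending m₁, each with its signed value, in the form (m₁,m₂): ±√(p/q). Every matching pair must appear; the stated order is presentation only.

Admissible pairs with m₁+m₂ = M = 1: (-1/2,3/2), (1/2,1/2)
  (m₁,m₂)=(1/2,1/2): CG² = 2/3, CG = +√(2/3)
  (m₁,m₂)=(-1/2,3/2): CG² = 1/3, CG = +√(1/3)   ← matches the target
Pairs with CG² = 1/3: (-1/2,3/2): +√(1/3)

(-1/2,3/2): +√(1/3)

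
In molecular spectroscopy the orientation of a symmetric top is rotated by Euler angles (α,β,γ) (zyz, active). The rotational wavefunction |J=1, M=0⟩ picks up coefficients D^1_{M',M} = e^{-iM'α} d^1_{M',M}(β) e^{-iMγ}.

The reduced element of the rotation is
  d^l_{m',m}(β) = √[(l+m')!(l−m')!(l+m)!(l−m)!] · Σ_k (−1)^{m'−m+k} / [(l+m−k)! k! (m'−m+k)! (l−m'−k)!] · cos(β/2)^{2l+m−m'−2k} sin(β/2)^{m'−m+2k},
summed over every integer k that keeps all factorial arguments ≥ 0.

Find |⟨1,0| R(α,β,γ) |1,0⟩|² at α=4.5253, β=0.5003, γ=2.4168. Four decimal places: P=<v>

P=0.7699

First d^1_{0,0}(β=0.5003), then the phase factors e^{-i(0)α} and e^{-i(0)γ}:
With c≡cos(β/2)=0.968875 and s≡sin(β/2)=0.247549, N=[1·1·1·1]^{1/2}=1.000000
The bounds max(0,m−m')=0 and min(l+m,l−m')=1 give 2 terms
  k=0: (−1)^0·1.0000/(1)·0.9689^2·0.2475^0 = +0.938719
  k=1: (−1)^1·1.0000/(1)·0.9689^0·0.2475^2 = -0.061281
d^1_{0,0}(0.5003) = +0.938719 -0.061281 = +0.877439
|D^1_{0,0}|² = |d^1_{0,0}(β)|² = (+0.877439)² = 0.769899 (the z-rotation phases have unit modulus)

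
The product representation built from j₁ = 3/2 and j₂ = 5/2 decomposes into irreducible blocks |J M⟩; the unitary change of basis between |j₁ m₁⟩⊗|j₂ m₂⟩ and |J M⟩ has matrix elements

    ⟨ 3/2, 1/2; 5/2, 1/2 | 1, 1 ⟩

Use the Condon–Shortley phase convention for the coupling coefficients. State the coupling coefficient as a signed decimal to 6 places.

−√(3/20) = -0.387298

triangle: 3!·0!·2!/6! = 12/720
(j±m)!: 2!·1!·3!·2!·2!·0! = 48
prefactor² = (2J+1)·Δ·N² = 12/5
  k=1: −1/(1!·2!·0!·2!·0!·0!) = -1/4
Σ = -1/4  ⇒  CG² = 12/5·(-1/4)² = 3/20
CG = −√(3/20) = -0.387298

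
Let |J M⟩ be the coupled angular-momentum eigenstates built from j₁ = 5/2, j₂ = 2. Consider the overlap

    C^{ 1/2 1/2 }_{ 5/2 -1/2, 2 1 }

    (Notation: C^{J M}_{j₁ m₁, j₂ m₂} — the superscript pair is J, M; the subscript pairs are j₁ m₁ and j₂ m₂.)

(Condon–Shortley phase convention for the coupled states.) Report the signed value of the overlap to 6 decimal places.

triangle: 4!×1!×0!/6! = 24/720
(j±m)!: 2!×3!×3!×1!×1!×0! = 72
prefactor² = (2J+1)×Δ×N² = 24/5
  k=3: −1/(3!×1!×0!×0!×1!×0!) = -1/6
Σ = -1/6  ⇒  CG² = 24/5×(-1/6)² = 2/15
CG = −√(2/15) = -0.365148

−√(2/15) ≈ -0.365148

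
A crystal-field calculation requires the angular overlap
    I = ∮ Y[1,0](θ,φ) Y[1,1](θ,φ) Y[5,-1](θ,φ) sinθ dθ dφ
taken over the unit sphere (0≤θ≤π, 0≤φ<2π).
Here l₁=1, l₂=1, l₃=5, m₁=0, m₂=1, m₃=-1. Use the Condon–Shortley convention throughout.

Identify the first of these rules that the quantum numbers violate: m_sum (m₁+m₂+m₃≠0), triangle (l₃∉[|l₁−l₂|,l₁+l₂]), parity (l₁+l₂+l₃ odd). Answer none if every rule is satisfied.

triangle

azimuthal sum: 0 + 1 − 1 = 0  ✓
l₃ must lie in [0,2]; have l₃=5  ✗
L = 1 + 1 + 5 = 7 (odd)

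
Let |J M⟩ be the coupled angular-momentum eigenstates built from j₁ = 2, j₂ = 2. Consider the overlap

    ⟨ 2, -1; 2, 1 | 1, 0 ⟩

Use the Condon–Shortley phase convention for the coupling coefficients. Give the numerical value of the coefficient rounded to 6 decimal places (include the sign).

√[3·3!1!1!/6! · 1!3!3!1!1!1!] = √(9/10)
  +(−1)^2/∏(2,1,1,1,0,0)! = 1/2  (running 1/2)
  +(−1)^3/∏(3,0,0,0,1,1)! = -1/6  (running 1/3)
⟨..|..⟩ = √(9/10)·(1/3) = +0.316228

+√(1/10) ≈ +0.316228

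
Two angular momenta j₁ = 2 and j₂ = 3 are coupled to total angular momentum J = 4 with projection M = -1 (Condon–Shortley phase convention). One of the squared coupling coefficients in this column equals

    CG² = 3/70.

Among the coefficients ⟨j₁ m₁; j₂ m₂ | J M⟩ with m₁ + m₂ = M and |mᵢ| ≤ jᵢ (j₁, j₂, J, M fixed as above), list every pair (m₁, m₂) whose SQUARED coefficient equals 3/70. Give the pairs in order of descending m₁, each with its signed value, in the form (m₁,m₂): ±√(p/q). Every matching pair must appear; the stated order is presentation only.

Admissible pairs with m₁+m₂ = M = -1: (-2,1), (-1,0), (0,-1), (1,-2), (2,-3)
  (m₁,m₂)=(2,-3): CG² = 3/70, CG = +√(3/70)   ← matches the target
  (m₁,m₂)=(1,-2): CG² = 7/20, CG = +√(7/20)
  (m₁,m₂)=(0,-1): CG² = 3/28, CG = +√(3/28)
  (m₁,m₂)=(-1,0): CG² = 3/14, CG = −√(3/14)
  (m₁,m₂)=(-2,1): CG² = 2/7, CG = −√(2/7)
Pairs with CG² = 3/70: (2,-3): +√(3/70)

(2,-3): +√(3/70)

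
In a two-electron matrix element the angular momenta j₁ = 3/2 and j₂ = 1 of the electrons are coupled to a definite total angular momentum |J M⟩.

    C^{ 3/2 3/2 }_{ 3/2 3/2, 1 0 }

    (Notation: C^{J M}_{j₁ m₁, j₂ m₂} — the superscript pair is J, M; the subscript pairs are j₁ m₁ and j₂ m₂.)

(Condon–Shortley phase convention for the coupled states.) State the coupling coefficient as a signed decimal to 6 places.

+√(3/5) = +0.774597

triangle: 1!×2!×1!/5! = 2/120
(j±m)!: 3!×0!×1!×1!×3!×0! = 36
prefactor² = (2J+1)×Δ×N² = 12/5
  k=0: +1/(0!×1!×0!×1!×2!×0!) = 1/2
Σ = 1/2  ⇒  CG² = 12/5×(1/2)² = 3/5
CG = +√(3/5) = +0.774597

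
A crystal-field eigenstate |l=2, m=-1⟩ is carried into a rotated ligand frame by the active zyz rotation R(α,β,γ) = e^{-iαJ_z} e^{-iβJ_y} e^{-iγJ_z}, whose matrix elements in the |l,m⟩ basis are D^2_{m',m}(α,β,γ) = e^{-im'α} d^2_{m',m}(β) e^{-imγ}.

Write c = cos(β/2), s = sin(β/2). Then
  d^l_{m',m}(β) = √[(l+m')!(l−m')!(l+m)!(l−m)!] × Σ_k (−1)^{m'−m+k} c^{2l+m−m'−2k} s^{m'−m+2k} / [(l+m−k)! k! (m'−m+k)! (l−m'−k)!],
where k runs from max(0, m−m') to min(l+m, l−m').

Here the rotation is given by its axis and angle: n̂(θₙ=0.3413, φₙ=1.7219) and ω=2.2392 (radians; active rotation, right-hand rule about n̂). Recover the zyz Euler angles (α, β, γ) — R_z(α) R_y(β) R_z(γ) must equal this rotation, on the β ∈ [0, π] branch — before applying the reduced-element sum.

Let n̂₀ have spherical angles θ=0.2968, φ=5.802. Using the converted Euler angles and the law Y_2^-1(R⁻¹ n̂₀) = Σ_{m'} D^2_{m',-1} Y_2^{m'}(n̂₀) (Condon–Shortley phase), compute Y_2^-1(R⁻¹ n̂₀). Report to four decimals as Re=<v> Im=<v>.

Re=-0.3377 Im=-0.1790

Axis–angle → zyz. n̂ = (sinθₙcosφₙ, sinθₙsinφₙ, cosθₙ) = (-0.050384, +0.330899, +0.942320), ω = 2.2392.
R = I cosω + sinω [n̂]ₓ + (1−cosω) n̂n̂ᵀ gives
  R = [-0.615622, -0.766548, +0.182792; +0.712540, -0.442383, +0.544595; -0.336595, +0.465511, +0.818537]
β = atan2(√(R₁₃²+R₂₃²), R₃₃) = 0.611936; α = atan2(R₂₃, R₁₃) mod 2π = 1.246965; γ = atan2(R₃₂, −R₃₁) mod 2π = 0.944758
Need the full column D^2_{m',-1} for m'=−2..2 at α=1.2470, β=0.6119, γ=0.9448.
cos(β/2)=0.953556, sin(β/2)=0.301216
d^2_{-2,-1}: single k=1 term ⇒ +0.522332;  D = -0.499449-0.152910i
d^2_{-1,-1}: k∈[0..1] ⇒ +0.826770 -0.247497 = +0.579272;  D = -0.337014+0.471145i
d^2_{0,-1}: k∈[0..1] ⇒ -0.639724 +0.063835 = -0.575889;  D = -0.337436-0.466675i
d^2_{1,-1}: k∈[0..1] ⇒ +0.247497 -0.008232 = +0.239265;  D = +0.228422-0.071212i
d^2_{2,-1}: single k=0 term ⇒ -0.052121;  D = -0.001127+0.052109i
Y_2^{m'}(θ=0.2968,φ=5.802) and Σ D·Y over m':
  (-0.4994-0.1529i)·(+0.0189+0.0271i)  (-0.3370+0.4711i)·(+0.1915+0.1000i)  (-0.3374-0.4667i)·(+0.5499+0.0000i)  (+0.2284-0.0712i)·(-0.1915+0.1000i)  (-0.0011+0.0521i)·(+0.0189-0.0271i)
Y_2^-1(R⁻¹ n̂) = -0.337725-0.178999i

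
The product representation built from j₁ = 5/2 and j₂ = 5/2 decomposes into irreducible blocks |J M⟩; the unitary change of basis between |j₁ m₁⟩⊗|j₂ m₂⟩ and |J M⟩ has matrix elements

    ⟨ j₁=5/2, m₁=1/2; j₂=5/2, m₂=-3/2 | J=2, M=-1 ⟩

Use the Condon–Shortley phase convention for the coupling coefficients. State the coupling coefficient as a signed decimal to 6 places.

j₁+j₂−J=3  J+j₁−j₂=2  J−j₁+j₂=2  j₁+j₂+J+1=8
(j₁±m₁, j₂±m₂, J±M) = (3,2,1,4,1,3)
P² = 36/7
sum k=0..1:
  [0] +1/12 = 1/12
  [1] −1/4 = -1/4
S = -1/6
C² = P²·S² = 1/7 ; C = -0.377964

-0.377964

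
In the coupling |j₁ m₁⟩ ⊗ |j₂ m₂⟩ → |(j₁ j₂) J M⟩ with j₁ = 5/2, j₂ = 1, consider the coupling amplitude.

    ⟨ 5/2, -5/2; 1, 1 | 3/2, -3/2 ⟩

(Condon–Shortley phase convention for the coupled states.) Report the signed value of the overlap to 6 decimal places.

triangle: 2!*3!*0!/6! = 12/720
(j±m)!: 0!*5!*2!*0!*0!*3! = 1440
prefactor² = (2J+1)*Δ*N² = 96
  k=2: +1/(2!*0!*3!*0!*0!*0!) = 1/12
Σ = 1/12  ⇒  CG² = 96*(1/12)² = 2/3
CG = +√(2/3) = +0.816497

+0.816497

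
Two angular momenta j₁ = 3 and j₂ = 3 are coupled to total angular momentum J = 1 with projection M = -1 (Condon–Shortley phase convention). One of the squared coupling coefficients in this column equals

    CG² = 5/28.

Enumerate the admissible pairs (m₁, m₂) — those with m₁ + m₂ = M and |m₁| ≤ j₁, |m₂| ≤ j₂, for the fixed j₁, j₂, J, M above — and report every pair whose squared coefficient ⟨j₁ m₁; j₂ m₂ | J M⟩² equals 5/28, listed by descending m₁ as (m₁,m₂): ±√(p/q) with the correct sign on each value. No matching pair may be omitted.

(1,-2): −√(5/28); (-2,1): +√(5/28)

Admissible pairs with m₁+m₂ = M = -1: (-3,2), (-2,1), (-1,0), (0,-1), (1,-2), (2,-3)
  (m₁,m₂)=(2,-3): CG² = 3/28, CG = +√(3/28)
  (m₁,m₂)=(1,-2): CG² = 5/28, CG = −√(5/28)   ← matches the target
  (m₁,m₂)=(0,-1): CG² = 3/14, CG = +√(3/14)
  (m₁,m₂)=(-1,0): CG² = 3/14, CG = −√(3/14)
  (m₁,m₂)=(-2,1): CG² = 5/28, CG = +√(5/28)   ← matches the target
  (m₁,m₂)=(-3,2): CG² = 3/28, CG = −√(3/28)
Pairs with CG² = 5/28: (1,-2): −√(5/28); (-2,1): +√(5/28)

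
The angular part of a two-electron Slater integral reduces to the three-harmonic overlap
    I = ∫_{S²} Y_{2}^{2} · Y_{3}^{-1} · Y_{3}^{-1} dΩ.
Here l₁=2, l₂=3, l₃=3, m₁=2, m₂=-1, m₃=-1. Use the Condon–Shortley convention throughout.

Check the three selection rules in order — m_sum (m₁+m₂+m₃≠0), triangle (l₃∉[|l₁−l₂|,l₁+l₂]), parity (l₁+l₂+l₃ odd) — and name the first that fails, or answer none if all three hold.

none

Σmᵢ = 0  ✓
l₃∈[|l₁−l₂|,l₁+l₂]=[1,5], have l₃=3  ✓
Σlᵢ = 8 ⇒ even  ✓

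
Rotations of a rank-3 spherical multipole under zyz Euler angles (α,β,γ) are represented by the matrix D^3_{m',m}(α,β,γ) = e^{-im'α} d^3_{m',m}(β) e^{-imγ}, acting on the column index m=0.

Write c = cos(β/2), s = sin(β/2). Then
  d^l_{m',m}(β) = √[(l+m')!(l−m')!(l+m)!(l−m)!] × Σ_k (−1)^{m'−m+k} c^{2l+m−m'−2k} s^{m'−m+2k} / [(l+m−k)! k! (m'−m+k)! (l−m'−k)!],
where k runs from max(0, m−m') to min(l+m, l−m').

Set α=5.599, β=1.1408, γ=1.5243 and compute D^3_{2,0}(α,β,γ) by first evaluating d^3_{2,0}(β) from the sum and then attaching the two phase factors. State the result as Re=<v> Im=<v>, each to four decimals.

D^3_{2,0}(5.5990,1.1408,1.5243) = e^{-i·2·5.5990}·d^3_{2,0}(1.1408)·e^{-i·0·1.5243}. Compute d first:
Half-angle: c=0.841685, s=0.539969. N=√(120·1·6·6)=65.726707
The bounds max(0,m−m')=0 and min(l+m,l−m')=1 give 2 terms
  k=0: (−1)^2·65.7267/(12)·0.8417^4·0.5400^2 = +0.801487
  k=1: (−1)^3·65.7267/(12)·0.8417^2·0.5400^4 = -0.329864
d^3_{2,0}(1.1408) = +0.801487 -0.329864 = +0.471623
D = (+0.201046+0.979582i)·(+0.471623)·(+1.000000+0.000000i) = +0.094818+0.461993i

Re=0.0948 Im=0.4620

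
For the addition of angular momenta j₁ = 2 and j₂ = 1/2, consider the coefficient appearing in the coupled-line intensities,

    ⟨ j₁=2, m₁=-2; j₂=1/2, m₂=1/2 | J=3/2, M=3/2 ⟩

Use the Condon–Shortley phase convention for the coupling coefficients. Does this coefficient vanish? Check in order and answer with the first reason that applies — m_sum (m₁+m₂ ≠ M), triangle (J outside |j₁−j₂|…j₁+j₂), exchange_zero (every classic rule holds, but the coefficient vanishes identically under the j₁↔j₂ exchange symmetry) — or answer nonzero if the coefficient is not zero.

m-sum: m₁+m₂ = -2+1/2 = -3/2, M = 3/2  ✗ ⇒ coefficient is 0

m_sum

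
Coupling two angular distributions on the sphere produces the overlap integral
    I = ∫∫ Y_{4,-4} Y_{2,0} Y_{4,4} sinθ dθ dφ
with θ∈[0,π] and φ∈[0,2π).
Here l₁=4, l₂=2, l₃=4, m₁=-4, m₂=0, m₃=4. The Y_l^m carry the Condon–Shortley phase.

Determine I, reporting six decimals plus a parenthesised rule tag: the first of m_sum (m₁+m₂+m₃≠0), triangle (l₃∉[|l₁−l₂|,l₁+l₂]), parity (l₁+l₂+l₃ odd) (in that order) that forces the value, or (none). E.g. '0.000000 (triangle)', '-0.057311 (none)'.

Checks pass: Σm=0; 10 even; l₃=4∈[2,6].
(2·4+1)(2·2+1)(2·4+1) = 405
Δ: 2! 6! 2! / 11! → 1/13860
sum: t=0:+1/192 t=1:−1/36 t=2:+1/192 = -5/288
3j²(4 2 4; 0 0 0) = Δ·Π!·Σ² = 20/693  (sign -1)
sum: t=2:+1/2880 = 1/2880
3j²(4 2 4; -4 0 4) = Δ·Π!·Σ² = 28/495  (sign +1)
combine: 4πI² = 405·20/693·28/495 = 80/121
take √, sign -1: I = -0.22937568
No selection rule forces the value: the integral is nonzero (none).

-0.229376 (none)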